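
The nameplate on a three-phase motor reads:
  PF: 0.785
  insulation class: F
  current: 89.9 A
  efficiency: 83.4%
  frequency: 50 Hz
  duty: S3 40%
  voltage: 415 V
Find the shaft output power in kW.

P_in = √3·V·I·cosφ = 1.732 × 415 × 89.9 × 0.785 = 50725 W
P_out = η·P_in = 0.834 × 50725 = 42305 W

42.3 kW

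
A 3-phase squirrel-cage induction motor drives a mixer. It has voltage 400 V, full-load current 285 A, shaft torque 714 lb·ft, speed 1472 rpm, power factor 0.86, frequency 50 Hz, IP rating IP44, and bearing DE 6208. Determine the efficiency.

τ = 714 lb·ft × 1.356 = 968.2 N·m
ω = 2π × 1472/60 = 154.1 rad/s; P_out = τω = 968.2 × 154.1 = 149200 W
P_in = √3·V_L·I_L·cosφ = 1.732 × 400 × 285 × 0.86 = 169805 W
η = P_out / P_in = 149200 / 169805 = 0.879 = 87.9%

87.9 %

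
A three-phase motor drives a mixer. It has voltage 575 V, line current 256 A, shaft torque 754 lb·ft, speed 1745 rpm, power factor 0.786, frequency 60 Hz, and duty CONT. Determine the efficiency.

τ = 754 lb·ft × 1.356 = 1022 N·m
ω = 2π × 1745/60 = 182.7 rad/s; P_out = τω = 1022 × 182.7 = 186719 W
P_in = √3·V_L·I_L·cosφ = 1.732 × 575 × 256 × 0.786 = 200391 W
η = P_out / P_in = 186719 / 200391 = 0.932 = 93.2%

93.2 %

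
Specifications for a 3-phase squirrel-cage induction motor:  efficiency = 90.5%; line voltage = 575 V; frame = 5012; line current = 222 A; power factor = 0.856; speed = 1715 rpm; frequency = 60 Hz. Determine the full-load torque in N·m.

P_in = √3·V·I·cosφ = 1.732 × 575 × 222 × 0.856 = 189253 W
P_out = η·P_in = 0.905 × 189253 = 171274 W
n = 1715 rpm
ω = 2π×1715/60 = 179.6 rad/s
τ = P_out/ω = 171274/179.6 = 954 N·m

954 N·m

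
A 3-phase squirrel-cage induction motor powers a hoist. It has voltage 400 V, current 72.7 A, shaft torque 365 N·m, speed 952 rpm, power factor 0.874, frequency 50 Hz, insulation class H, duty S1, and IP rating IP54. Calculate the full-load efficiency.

82.7 %

ω = 2π × 952/60 = 99.69 rad/s; P_out = τω = 365 × 99.69 = 36387 W
P_in = √3·V_L·I_L·cosφ = 1.732 × 400 × 72.7 × 0.874 = 44020 W
η = P_out / P_in = 36387 / 44020 = 0.827 = 82.7%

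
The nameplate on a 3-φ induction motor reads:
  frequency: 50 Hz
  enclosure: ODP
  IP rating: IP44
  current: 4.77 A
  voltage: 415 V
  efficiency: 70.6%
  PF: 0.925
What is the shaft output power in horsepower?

P_in = √3·V·I·cosφ = 1.732 × 415 × 4.77 × 0.925 = 3171 W
P_out = η·P_in = 0.706 × 3171 = 2239 W
= 2239/746 = 3 HP

3 HP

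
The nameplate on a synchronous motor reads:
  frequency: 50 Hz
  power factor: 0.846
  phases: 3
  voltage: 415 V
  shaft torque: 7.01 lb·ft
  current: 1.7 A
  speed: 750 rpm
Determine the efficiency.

τ = 7.01 lb·ft × 1.356 = 9.506 N·m
ω = 2π × 750/60 = 78.54 rad/s; P_out = τω = 9.506 × 78.54 = 747 W
P_in = √3·V_L·I_L·cosφ = 1.732 × 415 × 1.7 × 0.846 = 1034 W
η = P_out / P_in = 747 / 1034 = 0.722 = 72.2%

72.2 %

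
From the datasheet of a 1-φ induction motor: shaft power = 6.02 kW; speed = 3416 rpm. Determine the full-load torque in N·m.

ω = 2π × 3416/60 = 357.7 rad/s
τ = P/ω = 6020/357.7 = 16.8 N·m

16.8 N·m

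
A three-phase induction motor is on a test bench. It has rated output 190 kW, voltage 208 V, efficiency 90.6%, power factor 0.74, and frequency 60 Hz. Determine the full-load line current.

P_out = 190 kW = 190000 W
P_in = P_out / η = 190000 / 0.906 = 209713 W
I_L = P_in / (√3·V_L·cosφ) = 209713 / (1.732 × 208 × 0.74) = 787 A

787 A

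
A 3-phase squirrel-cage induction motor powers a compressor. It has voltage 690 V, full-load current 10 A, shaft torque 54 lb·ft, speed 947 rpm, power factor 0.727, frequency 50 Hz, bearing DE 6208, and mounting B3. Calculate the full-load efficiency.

τ = 54 lb·ft × 1.356 = 73.22 N·m
ω = 2π × 947/60 = 99.17 rad/s; P_out = τω = 73.22 × 99.17 = 7261 W
P_in = √3·V_L·I_L·cosφ = 1.732 × 690 × 10 × 0.727 = 8688 W
η = P_out / P_in = 7261 / 8688 = 0.836 = 83.6%

83.6 %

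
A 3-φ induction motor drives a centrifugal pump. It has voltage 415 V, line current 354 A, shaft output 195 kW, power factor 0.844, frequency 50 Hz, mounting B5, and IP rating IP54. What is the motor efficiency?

90.8 %

P_out = 195 kW = 195000 W
P_in = √3·V_L·I_L·cosφ = 1.732 × 415 × 354 × 0.844 = 214754 W
η = P_out / P_in = 195000 / 214754 = 0.908 = 90.8%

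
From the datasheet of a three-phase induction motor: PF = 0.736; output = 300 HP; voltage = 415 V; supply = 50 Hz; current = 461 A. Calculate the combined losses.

P_in = √3·V·I·cosφ = 1.732×415×461×0.736 = 243879 W
P_out = 300×746 = 223800 W
Losses = P_in − P_out = 243879 − 223800 = 20079 W

20100 W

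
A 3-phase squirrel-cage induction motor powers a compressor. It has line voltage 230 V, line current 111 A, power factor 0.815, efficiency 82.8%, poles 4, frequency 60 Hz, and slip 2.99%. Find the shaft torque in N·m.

P_in = √3·V·I·cosφ = 1.732 × 230 × 111 × 0.815 = 36038 W
P_out = η·P_in = 0.828 × 36038 = 29839 W
n_s = 120×60/4 = 1800 rpm; n = 1800×(1−0.0299) = 1746 rpm
ω = 2π×1746/60 = 182.8 rad/s
τ = P_out/ω = 29839/182.8 = 163 N·m

163 N·m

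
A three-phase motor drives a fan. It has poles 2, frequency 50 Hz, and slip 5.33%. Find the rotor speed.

2840 rpm

n_s = 120f/p = 120×50/2 = 3000 rpm
n = n_s(1 − s) = 3000 × (1 − 0.0533) = 2840 rpm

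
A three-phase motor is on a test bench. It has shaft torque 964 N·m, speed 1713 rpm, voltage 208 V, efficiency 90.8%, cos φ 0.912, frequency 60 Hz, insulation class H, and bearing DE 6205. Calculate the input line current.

580 A

ω = 2π×1713/60 = 179.4 rad/s; P_out = τω = 964 × 179.4 = 172942 W
P_in = P_out / η = 172942 / 0.908 = 190465 W
I_L = P_in / (√3·V_L·cosφ) = 190465 / (1.732 × 208 × 0.912) = 580 A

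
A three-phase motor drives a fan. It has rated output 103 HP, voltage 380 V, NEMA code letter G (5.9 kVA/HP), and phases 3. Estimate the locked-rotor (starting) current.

S_LR = 5.9 × 103 = 607.7 kVA
I_LR = S_LR/(√3·V_L) = 607700/(1.732×380) = 923 A

923 A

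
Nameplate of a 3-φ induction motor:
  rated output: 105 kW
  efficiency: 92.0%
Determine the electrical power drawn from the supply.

P_out = 105000 W
P_in = P_out/η = 105000/0.92 = 114130 W = 114 kW

114 kW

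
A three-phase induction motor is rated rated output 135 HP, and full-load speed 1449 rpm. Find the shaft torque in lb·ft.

490 lb·ft

P_out = 135 × 746 = 100710 W
ω = 2π × 1449/60 = 151.7 rad/s
τ = P_out/ω = 100710/151.7 = 663.9 N·m
In lb·ft: 663.9/1.356 = 490 lb·ft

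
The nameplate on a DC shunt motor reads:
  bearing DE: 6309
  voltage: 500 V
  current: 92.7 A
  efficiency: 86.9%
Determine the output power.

P_in = V·I = 500 × 92.7 = 46350 W
P_out = η·P_in = 0.869 × 46350 = 40278 W

40.3 kW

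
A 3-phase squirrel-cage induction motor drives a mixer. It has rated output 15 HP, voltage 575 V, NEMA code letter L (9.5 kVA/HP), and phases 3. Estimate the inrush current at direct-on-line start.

143 A

S_LR = 9.5 × 15 = 142.5 kVA
I_LR = S_LR/(√3·V_L) = 142500/(1.732×575) = 143 A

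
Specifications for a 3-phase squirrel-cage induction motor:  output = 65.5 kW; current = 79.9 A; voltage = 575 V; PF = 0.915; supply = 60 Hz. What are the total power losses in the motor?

7310 W

P_in = √3·V·I·cosφ = 1.732×575×79.9×0.915 = 72809 W
P_out = 65500 W
Losses = P_in − P_out = 72809 − 65500 = 7309 W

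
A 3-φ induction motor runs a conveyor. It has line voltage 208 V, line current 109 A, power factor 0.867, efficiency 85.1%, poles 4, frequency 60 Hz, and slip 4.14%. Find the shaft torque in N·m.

P_in = √3·V·I·cosφ = 1.732 × 208 × 109 × 0.867 = 34045 W
P_out = η·P_in = 0.851 × 34045 = 28972 W
n_s = 120×60/4 = 1800 rpm; n = 1800×(1−0.0414) = 1725 rpm
ω = 2π×1725/60 = 180.6 rad/s
τ = P_out/ω = 28972/180.6 = 160 N·m

160 N·m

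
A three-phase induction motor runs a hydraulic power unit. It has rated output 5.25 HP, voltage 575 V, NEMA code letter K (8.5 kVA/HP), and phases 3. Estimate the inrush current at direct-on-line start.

S_LR = 8.5 × 5.25 = 44.625 kVA
I_LR = S_LR/(√3·V_L) = 44625/(1.732×575) = 44.8 A

44.8 A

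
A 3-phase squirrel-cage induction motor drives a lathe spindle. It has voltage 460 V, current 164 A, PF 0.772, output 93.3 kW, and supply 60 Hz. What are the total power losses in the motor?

P_in = √3·V·I·cosφ = 1.732×460×164×0.772 = 100871 W
P_out = 93300 W
Losses = P_in − P_out = 100871 − 93300 = 7571 W

7570 W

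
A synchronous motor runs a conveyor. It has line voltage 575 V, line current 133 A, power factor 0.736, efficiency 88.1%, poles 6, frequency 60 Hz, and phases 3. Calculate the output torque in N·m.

683 N·m

P_in = √3·V·I·cosφ = 1.732 × 575 × 133 × 0.736 = 97487 W
P_out = η·P_in = 0.881 × 97487 = 85886 W
n = n_s = 120×60/6 = 1200 rpm (synchronous)
ω = 2π×1200/60 = 125.7 rad/s
τ = P_out/ω = 85886/125.7 = 683 N·m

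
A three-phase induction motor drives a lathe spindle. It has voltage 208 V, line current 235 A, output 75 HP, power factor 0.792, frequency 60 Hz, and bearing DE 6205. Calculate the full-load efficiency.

P_out = 75 × 746 = 55950 W
P_in = √3·V_L·I_L·cosφ = 1.732 × 208 × 235 × 0.792 = 67051 W
η = P_out / P_in = 55950 / 67051 = 0.834 = 83.4%

83.4 %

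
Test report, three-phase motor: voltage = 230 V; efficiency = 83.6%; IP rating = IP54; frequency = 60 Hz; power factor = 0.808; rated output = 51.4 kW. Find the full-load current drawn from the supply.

191 A

P_out = 51.4 kW = 51400 W
P_in = P_out / η = 51400 / 0.836 = 61483 W
I_L = P_in / (√3·V_L·cosφ) = 61483 / (1.732 × 230 × 0.808) = 191 A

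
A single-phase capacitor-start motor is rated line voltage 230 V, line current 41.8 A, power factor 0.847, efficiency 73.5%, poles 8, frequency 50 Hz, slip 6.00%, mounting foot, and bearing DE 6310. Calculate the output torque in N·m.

P_in = V·I·cosφ = 230 × 41.8 × 0.847 = 8143 W
P_out = η·P_in = 0.735 × 8143 = 5985 W
n_s = 120×50/8 = 750 rpm; n = 750×(1−0.06) = 705 rpm
ω = 2π×705/60 = 73.83 rad/s
τ = P_out/ω = 5985/73.83 = 81.1 N·m

81.1 N·m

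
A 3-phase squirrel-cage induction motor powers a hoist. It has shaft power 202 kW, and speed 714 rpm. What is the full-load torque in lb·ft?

1990 lb·ft

ω = 2π × 714/60 = 74.77 rad/s
τ = P/ω = 202000/74.77 = 2702 N·m
In lb·ft: 2702/1.356 = 1990 lb·ft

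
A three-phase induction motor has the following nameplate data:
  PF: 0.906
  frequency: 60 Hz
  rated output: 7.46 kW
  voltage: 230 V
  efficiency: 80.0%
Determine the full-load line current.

25.8 A

P_out = 7.46 kW = 7460 W
P_in = P_out / η = 7460 / 0.800 = 9325 W
I_L = P_in / (√3·V_L·cosφ) = 9325 / (1.732 × 230 × 0.906) = 25.8 A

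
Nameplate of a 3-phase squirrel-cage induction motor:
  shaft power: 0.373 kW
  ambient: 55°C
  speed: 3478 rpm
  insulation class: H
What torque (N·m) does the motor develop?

1.02 N·m

ω = 2π × 3478/60 = 364.2 rad/s
τ = P/ω = 373/364.2 = 1.02 N·m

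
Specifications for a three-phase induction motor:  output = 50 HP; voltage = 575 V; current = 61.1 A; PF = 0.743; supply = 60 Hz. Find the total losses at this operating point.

7.91 kW

P_in = √3·V·I·cosφ = 1.732×575×61.1×0.743 = 45211 W
P_out = 50×746 = 37300 W
Losses = P_in − P_out = 45211 − 37300 = 7911 W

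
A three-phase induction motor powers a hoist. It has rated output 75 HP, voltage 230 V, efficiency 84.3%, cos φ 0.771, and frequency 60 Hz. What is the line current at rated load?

216 A

P_out = 75 × 746 = 55950 W
P_in = P_out / η = 55950 / 0.843 = 66370 W
I_L = P_in / (√3·V_L·cosφ) = 66370 / (1.732 × 230 × 0.771) = 216 A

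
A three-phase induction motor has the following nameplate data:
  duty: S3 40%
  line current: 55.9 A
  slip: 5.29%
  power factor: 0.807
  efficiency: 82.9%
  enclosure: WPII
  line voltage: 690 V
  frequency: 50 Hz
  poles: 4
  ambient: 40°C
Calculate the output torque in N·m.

P_in = √3·V·I·cosφ = 1.732 × 690 × 55.9 × 0.807 = 53912 W
P_out = η·P_in = 0.829 × 53912 = 44693 W
n_s = 120×50/4 = 1500 rpm; n = 1500×(1−0.0529) = 1421 rpm
ω = 2π×1421/60 = 148.8 rad/s
τ = P_out/ω = 44693/148.8 = 300 N·m

300 N·m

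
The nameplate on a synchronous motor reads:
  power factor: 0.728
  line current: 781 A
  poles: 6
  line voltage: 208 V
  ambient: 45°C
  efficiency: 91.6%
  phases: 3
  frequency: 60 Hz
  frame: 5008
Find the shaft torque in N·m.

1490 N·m

P_in = √3·V·I·cosφ = 1.732 × 208 × 781 × 0.728 = 204830 W
P_out = η·P_in = 0.916 × 204830 = 187624 W
n = n_s = 120×60/6 = 1200 rpm (synchronous)
ω = 2π×1200/60 = 125.7 rad/s
τ = P_out/ω = 187624/125.7 = 1490 N·m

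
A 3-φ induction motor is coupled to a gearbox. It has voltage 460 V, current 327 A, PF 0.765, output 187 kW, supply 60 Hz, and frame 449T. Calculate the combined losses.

12.3 kW

P_in = √3·V·I·cosφ = 1.732×460×327×0.765 = 199303 W
P_out = 187000 W
Losses = P_in − P_out = 199303 − 187000 = 12303 W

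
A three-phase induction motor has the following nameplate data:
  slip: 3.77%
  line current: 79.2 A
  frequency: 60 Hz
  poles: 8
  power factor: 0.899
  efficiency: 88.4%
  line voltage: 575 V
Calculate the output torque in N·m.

P_in = √3·V·I·cosφ = 1.732 × 575 × 79.2 × 0.899 = 70909 W
P_out = η·P_in = 0.884 × 70909 = 62684 W
n_s = 120×60/8 = 900 rpm; n = 900×(1−0.0377) = 866 rpm
ω = 2π×866/60 = 90.69 rad/s
τ = P_out/ω = 62684/90.69 = 691 N·m

691 N·m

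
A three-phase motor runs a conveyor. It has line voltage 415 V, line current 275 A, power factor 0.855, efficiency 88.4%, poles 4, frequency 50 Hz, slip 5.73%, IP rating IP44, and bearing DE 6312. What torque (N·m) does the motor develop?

P_in = √3·V·I·cosφ = 1.732 × 415 × 275 × 0.855 = 169003 W
P_out = η·P_in = 0.884 × 169003 = 149399 W
n_s = 120×50/4 = 1500 rpm; n = 1500×(1−0.0573) = 1414 rpm
ω = 2π×1414/60 = 148.1 rad/s
τ = P_out/ω = 149399/148.1 = 1010 N·m

1010 N·m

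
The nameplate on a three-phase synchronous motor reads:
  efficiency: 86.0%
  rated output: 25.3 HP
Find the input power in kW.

P_out = 25.3 × 746 = 18874 W
P_in = P_out/η = 18874/0.86 = 21947 W = 21.9 kW

21.9 kW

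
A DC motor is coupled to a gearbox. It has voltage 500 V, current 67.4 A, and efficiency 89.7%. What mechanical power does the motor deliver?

P_in = V·I = 500 × 67.4 = 33700 W
P_out = η·P_in = 0.897 × 33700 = 30229 W

30.2 kW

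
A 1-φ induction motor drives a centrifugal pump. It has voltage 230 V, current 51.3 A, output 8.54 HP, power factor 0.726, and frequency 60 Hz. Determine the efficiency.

P_out = 8.54 × 746 = 6371 W
P_in = V·I·cosφ = 230 × 51.3 × 0.726 = 8566 W
η = P_out / P_in = 6371 / 8566 = 0.744 = 74.4%

74.4 %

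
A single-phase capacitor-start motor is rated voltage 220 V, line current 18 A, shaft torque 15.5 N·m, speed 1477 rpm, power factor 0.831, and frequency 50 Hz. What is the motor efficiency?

ω = 2π × 1477/60 = 154.7 rad/s; P_out = τω = 15.5 × 154.7 = 2398 W
P_in = V·I·cosφ = 220 × 18 × 0.831 = 3291 W
η = P_out / P_in = 2398 / 3291 = 0.729 = 72.9%

72.9 %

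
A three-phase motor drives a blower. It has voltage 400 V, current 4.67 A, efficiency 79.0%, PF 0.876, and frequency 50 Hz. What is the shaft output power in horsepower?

3 HP

P_in = √3·V·I·cosφ = 1.732 × 400 × 4.67 × 0.876 = 2834 W
P_out = η·P_in = 0.79 × 2834 = 2239 W
= 2239/746 = 3 HP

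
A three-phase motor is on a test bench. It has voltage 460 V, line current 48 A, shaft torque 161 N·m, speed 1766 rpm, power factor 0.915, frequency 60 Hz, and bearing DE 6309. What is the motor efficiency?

ω = 2π × 1766/60 = 184.9 rad/s; P_out = τω = 161 × 184.9 = 29769 W
P_in = √3·V_L·I_L·cosφ = 1.732 × 460 × 48 × 0.915 = 34992 W
η = P_out / P_in = 29769 / 34992 = 0.851 = 85.1%

85.1 %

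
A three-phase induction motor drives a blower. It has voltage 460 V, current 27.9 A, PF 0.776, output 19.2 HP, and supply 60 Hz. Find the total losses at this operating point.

P_in = √3·V·I·cosφ = 1.732×460×27.9×0.776 = 17249 W
P_out = 19.2×746 = 14323 W
Losses = P_in − P_out = 17249 − 14323 = 2926 W

2930 W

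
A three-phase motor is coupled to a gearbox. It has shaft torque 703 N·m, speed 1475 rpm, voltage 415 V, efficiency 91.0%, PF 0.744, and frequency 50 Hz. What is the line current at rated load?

223 A

ω = 2π×1475/60 = 154.5 rad/s; P_out = τω = 703 × 154.5 = 108614 W
P_in = P_out / η = 108614 / 0.910 = 119356 W
I_L = P_in / (√3·V_L·cosφ) = 119356 / (1.732 × 415 × 0.744) = 223 A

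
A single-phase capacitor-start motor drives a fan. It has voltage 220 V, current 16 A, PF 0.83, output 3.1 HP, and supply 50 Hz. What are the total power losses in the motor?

P_in = V·I·cosφ = 220×16×0.83 = 2922 W
P_out = 3.1×746 = 2313 W
Losses = P_in − P_out = 2922 − 2313 = 609 W

609 W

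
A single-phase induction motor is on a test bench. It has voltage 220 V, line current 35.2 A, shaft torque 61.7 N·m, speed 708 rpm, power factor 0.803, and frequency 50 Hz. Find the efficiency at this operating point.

73.6 %

ω = 2π × 708/60 = 74.14 rad/s; P_out = τω = 61.7 × 74.14 = 4574 W
P_in = V·I·cosφ = 220 × 35.2 × 0.803 = 6218 W
η = P_out / P_in = 4574 / 6218 = 0.736 = 73.6%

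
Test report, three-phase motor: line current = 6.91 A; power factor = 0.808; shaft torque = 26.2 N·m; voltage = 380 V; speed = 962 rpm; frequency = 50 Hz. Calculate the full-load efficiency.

ω = 2π × 962/60 = 100.7 rad/s; P_out = τω = 26.2 × 100.7 = 2638 W
P_in = √3·V_L·I_L·cosφ = 1.732 × 380 × 6.91 × 0.808 = 3675 W
η = P_out / P_in = 2638 / 3675 = 0.718 = 71.8%

71.8 %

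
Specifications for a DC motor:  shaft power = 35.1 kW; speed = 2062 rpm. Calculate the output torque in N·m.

ω = 2π × 2062/60 = 215.9 rad/s
τ = P/ω = 35100/215.9 = 163 N·m

163 N·m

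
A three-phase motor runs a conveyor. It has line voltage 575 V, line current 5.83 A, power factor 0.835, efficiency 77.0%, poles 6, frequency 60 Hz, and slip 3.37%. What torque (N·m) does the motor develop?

30.7 N·m

P_in = √3·V·I·cosφ = 1.732 × 575 × 5.83 × 0.835 = 4848 W
P_out = η·P_in = 0.77 × 4848 = 3733 W
n_s = 120×60/6 = 1200 rpm; n = 1200×(1−0.0337) = 1160 rpm
ω = 2π×1160/60 = 121.5 rad/s
τ = P_out/ω = 3733/121.5 = 30.7 N·m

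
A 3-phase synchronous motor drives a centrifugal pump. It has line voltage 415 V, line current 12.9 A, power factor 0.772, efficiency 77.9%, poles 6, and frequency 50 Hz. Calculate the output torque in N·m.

53.3 N·m

P_in = √3·V·I·cosφ = 1.732 × 415 × 12.9 × 0.772 = 7158 W
P_out = η·P_in = 0.779 × 7158 = 5576 W
n = n_s = 120×50/6 = 1000 rpm (synchronous)
ω = 2π×1000/60 = 104.7 rad/s
τ = P_out/ω = 5576/104.7 = 53.3 N·m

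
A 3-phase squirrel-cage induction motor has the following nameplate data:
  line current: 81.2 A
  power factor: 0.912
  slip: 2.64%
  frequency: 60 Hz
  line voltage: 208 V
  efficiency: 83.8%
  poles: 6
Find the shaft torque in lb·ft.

135 lb·ft

P_in = √3·V·I·cosφ = 1.732 × 208 × 81.2 × 0.912 = 26679 W
P_out = η·P_in = 0.838 × 26679 = 22357 W
n_s = 120×60/6 = 1200 rpm; n = 1200×(1−0.0264) = 1168 rpm
ω = 2π×1168/60 = 122.3 rad/s
τ = P_out/ω = 22357/122.3 = 182.8 N·m
In lb·ft: 182.8/1.356 = 135 lb·ft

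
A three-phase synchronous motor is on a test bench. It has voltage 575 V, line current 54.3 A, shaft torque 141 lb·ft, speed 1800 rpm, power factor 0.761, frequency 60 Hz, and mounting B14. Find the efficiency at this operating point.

τ = 141 lb·ft × 1.356 = 191.2 N·m
ω = 2π × 1800/60 = 188.5 rad/s; P_out = τω = 191.2 × 188.5 = 36041 W
P_in = √3·V_L·I_L·cosφ = 1.732 × 575 × 54.3 × 0.761 = 41153 W
η = P_out / P_in = 36041 / 41153 = 0.876 = 87.6%

87.6 %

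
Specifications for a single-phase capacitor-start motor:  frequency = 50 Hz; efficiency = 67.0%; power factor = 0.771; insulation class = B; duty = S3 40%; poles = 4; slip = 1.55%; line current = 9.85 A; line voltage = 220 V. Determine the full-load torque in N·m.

7.24 N·m

P_in = V·I·cosφ = 220 × 9.85 × 0.771 = 1671 W
P_out = η·P_in = 0.67 × 1671 = 1120 W
n_s = 120×50/4 = 1500 rpm; n = 1500×(1−0.0155) = 1477 rpm
ω = 2π×1477/60 = 154.7 rad/s
τ = P_out/ω = 1120/154.7 = 7.24 N·m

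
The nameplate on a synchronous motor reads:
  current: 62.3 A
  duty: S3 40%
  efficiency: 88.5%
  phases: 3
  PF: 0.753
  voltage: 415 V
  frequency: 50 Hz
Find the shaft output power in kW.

P_in = √3·V·I·cosφ = 1.732 × 415 × 62.3 × 0.753 = 33719 W
P_out = η·P_in = 0.885 × 33719 = 29841 W

29.8 kW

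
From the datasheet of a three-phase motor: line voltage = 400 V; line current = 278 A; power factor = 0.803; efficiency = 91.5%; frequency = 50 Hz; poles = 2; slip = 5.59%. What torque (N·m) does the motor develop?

477 N·m

P_in = √3·V·I·cosφ = 1.732 × 400 × 278 × 0.803 = 154657 W
P_out = η·P_in = 0.915 × 154657 = 141511 W
n_s = 120×50/2 = 3000 rpm; n = 3000×(1−0.0559) = 2832 rpm
ω = 2π×2832/60 = 296.6 rad/s
τ = P_out/ω = 141511/296.6 = 477 N·m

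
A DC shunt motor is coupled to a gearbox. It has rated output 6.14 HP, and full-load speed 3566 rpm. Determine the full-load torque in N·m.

P_out = 6.14 × 746 = 4580 W
ω = 2π × 3566/60 = 373.4 rad/s
τ = P_out/ω = 4580/373.4 = 12.3 N·m

12.3 N·m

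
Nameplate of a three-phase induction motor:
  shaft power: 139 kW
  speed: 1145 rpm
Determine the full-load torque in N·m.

1160 N·m

ω = 2π × 1145/60 = 119.9 rad/s
τ = P/ω = 139000/119.9 = 1160 N·m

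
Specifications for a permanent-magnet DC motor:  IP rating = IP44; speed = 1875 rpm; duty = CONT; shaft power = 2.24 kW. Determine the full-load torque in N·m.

ω = 2π × 1875/60 = 196.3 rad/s
τ = P/ω = 2240/196.3 = 11.4 N·m

11.4 N·m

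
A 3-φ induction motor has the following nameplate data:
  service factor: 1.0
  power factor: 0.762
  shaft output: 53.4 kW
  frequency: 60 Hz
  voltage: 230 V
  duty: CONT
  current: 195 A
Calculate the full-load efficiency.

P_out = 53.4 kW = 53400 W
P_in = √3·V_L·I_L·cosφ = 1.732 × 230 × 195 × 0.762 = 59192 W
η = P_out / P_in = 53400 / 59192 = 0.902 = 90.2%

90.2 %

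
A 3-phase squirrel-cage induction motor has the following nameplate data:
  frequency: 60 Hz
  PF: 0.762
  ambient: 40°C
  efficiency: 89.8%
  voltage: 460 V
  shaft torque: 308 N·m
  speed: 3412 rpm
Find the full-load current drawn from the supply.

202 A

ω = 2π×3412/60 = 357.3 rad/s; P_out = τω = 308 × 357.3 = 110048 W
P_in = P_out / η = 110048 / 0.898 = 122548 W
I_L = P_in / (√3·V_L·cosφ) = 122548 / (1.732 × 460 × 0.762) = 202 A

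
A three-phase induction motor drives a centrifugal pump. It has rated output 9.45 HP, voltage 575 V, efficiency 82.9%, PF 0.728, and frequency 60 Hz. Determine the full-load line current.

P_out = 9.45 × 746 = 7050 W
P_in = P_out / η = 7050 / 0.829 = 8504 W
I_L = P_in / (√3·V_L·cosφ) = 8504 / (1.732 × 575 × 0.728) = 11.7 A

11.7 A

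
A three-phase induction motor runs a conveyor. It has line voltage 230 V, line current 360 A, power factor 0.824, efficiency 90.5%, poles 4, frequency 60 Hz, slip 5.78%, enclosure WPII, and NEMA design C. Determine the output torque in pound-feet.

444 lb·ft

P_in = √3·V·I·cosφ = 1.732 × 230 × 360 × 0.824 = 118170 W
P_out = η·P_in = 0.905 × 118170 = 106944 W
n_s = 120×60/4 = 1800 rpm; n = 1800×(1−0.0578) = 1696 rpm
ω = 2π×1696/60 = 177.6 rad/s
τ = P_out/ω = 106944/177.6 = 602.2 N·m
In lb·ft: 602.2/1.356 = 444 lb·ft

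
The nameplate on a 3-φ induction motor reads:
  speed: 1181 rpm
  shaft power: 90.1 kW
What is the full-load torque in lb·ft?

ω = 2π × 1181/60 = 123.7 rad/s
τ = P/ω = 90100/123.7 = 728.4 N·m
In lb·ft: 728.4/1.356 = 537 lb·ft

537 lb·ft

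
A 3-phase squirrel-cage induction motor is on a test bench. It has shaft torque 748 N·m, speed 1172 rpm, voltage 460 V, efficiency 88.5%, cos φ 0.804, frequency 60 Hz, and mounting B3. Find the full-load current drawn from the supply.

162 A

ω = 2π×1172/60 = 122.7 rad/s; P_out = τω = 748 × 122.7 = 91780 W
P_in = P_out / η = 91780 / 0.885 = 103706 W
I_L = P_in / (√3·V_L·cosφ) = 103706 / (1.732 × 460 × 0.804) = 162 A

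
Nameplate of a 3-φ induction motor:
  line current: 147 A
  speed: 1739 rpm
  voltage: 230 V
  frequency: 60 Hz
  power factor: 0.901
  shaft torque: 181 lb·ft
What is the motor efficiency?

84.7 %

τ = 181 lb·ft × 1.356 = 245.4 N·m
ω = 2π × 1739/60 = 182.1 rad/s; P_out = τω = 245.4 × 182.1 = 44687 W
P_in = √3·V_L·I_L·cosφ = 1.732 × 230 × 147 × 0.901 = 52762 W
η = P_out / P_in = 44687 / 52762 = 0.847 = 84.7%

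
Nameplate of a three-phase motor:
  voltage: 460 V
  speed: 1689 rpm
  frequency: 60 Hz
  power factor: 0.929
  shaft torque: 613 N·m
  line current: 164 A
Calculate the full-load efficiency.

89.3 %

ω = 2π × 1689/60 = 176.9 rad/s; P_out = τω = 613 × 176.9 = 108440 W
P_in = √3·V_L·I_L·cosφ = 1.732 × 460 × 164 × 0.929 = 121385 W
η = P_out / P_in = 108440 / 121385 = 0.893 = 89.3%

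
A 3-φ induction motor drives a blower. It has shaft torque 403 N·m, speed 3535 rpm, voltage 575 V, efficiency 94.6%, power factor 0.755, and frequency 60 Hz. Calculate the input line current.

ω = 2π×3535/60 = 370.2 rad/s; P_out = τω = 403 × 370.2 = 149191 W
P_in = P_out / η = 149191 / 0.946 = 157707 W
I_L = P_in / (√3·V_L·cosφ) = 157707 / (1.732 × 575 × 0.755) = 210 A

210 A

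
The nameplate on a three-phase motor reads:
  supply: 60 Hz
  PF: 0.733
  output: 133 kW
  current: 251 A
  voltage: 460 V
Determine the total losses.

13600 W

P_in = √3·V·I·cosφ = 1.732×460×251×0.733 = 146583 W
P_out = 133000 W
Losses = P_in − P_out = 146583 − 133000 = 13583 W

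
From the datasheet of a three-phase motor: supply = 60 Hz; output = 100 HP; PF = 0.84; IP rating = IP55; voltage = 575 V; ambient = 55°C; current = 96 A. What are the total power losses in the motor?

P_in = √3·V·I·cosφ = 1.732×575×96×0.84 = 80309 W
P_out = 100×746 = 74600 W
Losses = P_in − P_out = 80309 − 74600 = 5709 W

5.71 kW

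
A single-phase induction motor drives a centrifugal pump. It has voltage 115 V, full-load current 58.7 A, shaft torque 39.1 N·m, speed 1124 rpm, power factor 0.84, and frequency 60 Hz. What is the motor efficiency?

ω = 2π × 1124/60 = 117.7 rad/s; P_out = τω = 39.1 × 117.7 = 4602 W
P_in = V·I·cosφ = 115 × 58.7 × 0.84 = 5670 W
η = P_out / P_in = 4602 / 5670 = 0.812 = 81.2%

81.2 %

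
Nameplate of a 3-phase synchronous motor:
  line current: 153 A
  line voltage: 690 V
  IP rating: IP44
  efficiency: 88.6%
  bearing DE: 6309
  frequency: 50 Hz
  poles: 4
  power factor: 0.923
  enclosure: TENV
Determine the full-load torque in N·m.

P_in = √3·V·I·cosφ = 1.732 × 690 × 153 × 0.923 = 168768 W
P_out = η·P_in = 0.886 × 168768 = 149528 W
n = n_s = 120×50/4 = 1500 rpm (synchronous)
ω = 2π×1500/60 = 157.1 rad/s
τ = P_out/ω = 149528/157.1 = 952 N·m

952 N·m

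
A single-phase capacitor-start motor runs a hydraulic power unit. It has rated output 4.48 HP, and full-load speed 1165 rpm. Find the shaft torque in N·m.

P_out = 4.48 × 746 = 3342 W
ω = 2π × 1165/60 = 122 rad/s
τ = P_out/ω = 3342/122 = 27.4 N·m

27.4 N·m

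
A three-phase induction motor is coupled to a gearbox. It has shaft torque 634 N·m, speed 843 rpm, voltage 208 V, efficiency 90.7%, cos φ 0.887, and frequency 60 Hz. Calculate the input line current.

ω = 2π×843/60 = 88.28 rad/s; P_out = τω = 634 × 88.28 = 55970 W
P_in = P_out / η = 55970 / 0.907 = 61709 W
I_L = P_in / (√3·V_L·cosφ) = 61709 / (1.732 × 208 × 0.887) = 193 A

193 A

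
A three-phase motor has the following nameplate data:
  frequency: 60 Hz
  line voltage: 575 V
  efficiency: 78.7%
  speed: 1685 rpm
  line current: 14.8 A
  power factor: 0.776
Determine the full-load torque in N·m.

51 N·m

P_in = √3·V·I·cosφ = 1.732 × 575 × 14.8 × 0.776 = 11438 W
P_out = η·P_in = 0.787 × 11438 = 9002 W
n = 1685 rpm
ω = 2π×1685/60 = 176.5 rad/s
τ = P_out/ω = 9002/176.5 = 51 N·m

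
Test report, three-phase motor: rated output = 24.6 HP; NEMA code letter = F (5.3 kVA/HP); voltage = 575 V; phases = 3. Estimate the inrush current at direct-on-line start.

131 A

S_LR = 5.3 × 24.6 = 130.38 kVA
I_LR = S_LR/(√3·V_L) = 130380/(1.732×575) = 131 A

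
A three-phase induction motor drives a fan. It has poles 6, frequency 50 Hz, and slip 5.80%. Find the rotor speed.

942 rpm

n_s = 120f/p = 120×50/6 = 1000 rpm
n = n_s(1 − s) = 1000 × (1 − 0.058) = 942 rpm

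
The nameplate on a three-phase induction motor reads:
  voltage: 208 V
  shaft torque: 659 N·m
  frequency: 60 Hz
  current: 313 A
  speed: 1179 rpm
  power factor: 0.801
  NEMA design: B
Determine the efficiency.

ω = 2π × 1179/60 = 123.5 rad/s; P_out = τω = 659 × 123.5 = 81387 W
P_in = √3·V_L·I_L·cosφ = 1.732 × 208 × 313 × 0.801 = 90321 W
η = P_out / P_in = 81387 / 90321 = 0.901 = 90.1%

90.1 %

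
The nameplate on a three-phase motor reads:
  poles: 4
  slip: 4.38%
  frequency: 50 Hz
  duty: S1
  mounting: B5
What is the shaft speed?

n_s = 120f/p = 120×50/4 = 1500 rpm
n = n_s(1 − s) = 1500 × (1 − 0.0438) = 1434 rpm

1434 rpm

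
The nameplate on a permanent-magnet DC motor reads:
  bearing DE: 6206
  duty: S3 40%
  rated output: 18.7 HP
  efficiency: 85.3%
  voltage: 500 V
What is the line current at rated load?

32.7 A

P_out = 18.7 × 746 = 13950 W
P_in = P_out / η = 13950 / 0.853 = 16354 W
I = P_in / V = 16354 / 500 = 32.7 A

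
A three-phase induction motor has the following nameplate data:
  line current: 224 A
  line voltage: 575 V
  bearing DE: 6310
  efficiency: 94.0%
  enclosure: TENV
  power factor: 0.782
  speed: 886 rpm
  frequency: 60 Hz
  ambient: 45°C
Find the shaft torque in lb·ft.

P_in = √3·V·I·cosφ = 1.732 × 575 × 224 × 0.782 = 174450 W
P_out = η·P_in = 0.94 × 174450 = 163983 W
n = 886 rpm
ω = 2π×886/60 = 92.78 rad/s
τ = P_out/ω = 163983/92.78 = 1767 N·m
In lb·ft: 1767/1.356 = 1300 lb·ft

1300 lb·ft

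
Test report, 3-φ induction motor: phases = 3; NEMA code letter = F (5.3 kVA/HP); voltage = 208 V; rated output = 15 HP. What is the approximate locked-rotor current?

S_LR = 5.3 × 15 = 79.5 kVA
I_LR = S_LR/(√3·V_L) = 79500/(1.732×208) = 221 A

221 A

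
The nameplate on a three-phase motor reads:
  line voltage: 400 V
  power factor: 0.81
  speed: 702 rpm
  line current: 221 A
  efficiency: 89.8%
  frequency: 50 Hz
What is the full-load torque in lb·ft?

1120 lb·ft

P_in = √3·V·I·cosφ = 1.732 × 400 × 221 × 0.81 = 124018 W
P_out = η·P_in = 0.898 × 124018 = 111368 W
n = 702 rpm
ω = 2π×702/60 = 73.51 rad/s
τ = P_out/ω = 111368/73.51 = 1515 N·m
In lb·ft: 1515/1.356 = 1120 lb·ft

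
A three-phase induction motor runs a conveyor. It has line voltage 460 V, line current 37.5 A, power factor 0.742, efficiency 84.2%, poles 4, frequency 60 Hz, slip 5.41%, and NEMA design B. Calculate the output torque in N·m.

105 N·m

P_in = √3·V·I·cosφ = 1.732 × 460 × 37.5 × 0.742 = 22169 W
P_out = η·P_in = 0.842 × 22169 = 18666 W
n_s = 120×60/4 = 1800 rpm; n = 1800×(1−0.0541) = 1703 rpm
ω = 2π×1703/60 = 178.3 rad/s
τ = P_out/ω = 18666/178.3 = 105 N·m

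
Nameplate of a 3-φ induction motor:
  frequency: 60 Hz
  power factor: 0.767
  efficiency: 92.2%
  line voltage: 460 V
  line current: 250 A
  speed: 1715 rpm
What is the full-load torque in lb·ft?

578 lb·ft

P_in = √3·V·I·cosφ = 1.732 × 460 × 250 × 0.767 = 152771 W
P_out = η·P_in = 0.922 × 152771 = 140855 W
n = 1715 rpm
ω = 2π×1715/60 = 179.6 rad/s
τ = P_out/ω = 140855/179.6 = 784.3 N·m
In lb·ft: 784.3/1.356 = 578 lb·ft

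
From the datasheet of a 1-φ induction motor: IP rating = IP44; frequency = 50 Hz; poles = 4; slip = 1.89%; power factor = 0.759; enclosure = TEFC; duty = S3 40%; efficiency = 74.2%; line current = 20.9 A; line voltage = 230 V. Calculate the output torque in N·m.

17.6 N·m

P_in = V·I·cosφ = 230 × 20.9 × 0.759 = 3649 W
P_out = η·P_in = 0.742 × 3649 = 2708 W
n_s = 120×50/4 = 1500 rpm; n = 1500×(1−0.0189) = 1472 rpm
ω = 2π×1472/60 = 154.1 rad/s
τ = P_out/ω = 2708/154.1 = 17.6 N·m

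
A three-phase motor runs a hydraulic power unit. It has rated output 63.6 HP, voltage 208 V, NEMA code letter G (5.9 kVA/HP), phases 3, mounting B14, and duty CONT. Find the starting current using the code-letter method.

S_LR = 5.9 × 63.6 = 375.24 kVA
I_LR = S_LR/(√3·V_L) = 375240/(1.732×208) = 1040 A

1040 A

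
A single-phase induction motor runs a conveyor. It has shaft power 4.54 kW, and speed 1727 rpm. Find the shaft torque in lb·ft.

ω = 2π × 1727/60 = 180.9 rad/s
τ = P/ω = 4540/180.9 = 25.1 N·m
In lb·ft: 25.1/1.356 = 18.5 lb·ft

18.5 lb·ft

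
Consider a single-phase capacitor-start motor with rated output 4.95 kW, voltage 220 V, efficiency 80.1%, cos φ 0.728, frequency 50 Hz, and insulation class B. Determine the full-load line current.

38.6 A

P_out = 4.95 kW = 4950 W
P_in = P_out / η = 4950 / 0.801 = 6180 W
I = P_in / (V·cosφ) = 6180 / (220 × 0.728) = 38.6 A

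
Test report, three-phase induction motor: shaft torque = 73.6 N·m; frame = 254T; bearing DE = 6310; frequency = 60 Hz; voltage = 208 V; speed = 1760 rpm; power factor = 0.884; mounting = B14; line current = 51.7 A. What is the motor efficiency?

ω = 2π × 1760/60 = 184.3 rad/s; P_out = τω = 73.6 × 184.3 = 13564 W
P_in = √3·V_L·I_L·cosφ = 1.732 × 208 × 51.7 × 0.884 = 16465 W
η = P_out / P_in = 13564 / 16465 = 0.824 = 82.4%

82.4 %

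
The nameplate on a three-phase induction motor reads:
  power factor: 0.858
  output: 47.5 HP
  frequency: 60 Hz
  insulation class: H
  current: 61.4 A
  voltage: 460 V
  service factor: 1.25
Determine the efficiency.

84.4 %

P_out = 47.5 × 746 = 35435 W
P_in = √3·V_L·I_L·cosφ = 1.732 × 460 × 61.4 × 0.858 = 41972 W
η = P_out / P_in = 35435 / 41972 = 0.844 = 84.4%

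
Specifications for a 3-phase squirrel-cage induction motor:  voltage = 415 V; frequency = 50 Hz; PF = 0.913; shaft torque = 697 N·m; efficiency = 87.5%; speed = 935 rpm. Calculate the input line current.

ω = 2π×935/60 = 97.91 rad/s; P_out = τω = 697 × 97.91 = 68243 W
P_in = P_out / η = 68243 / 0.875 = 77992 W
I_L = P_in / (√3·V_L·cosφ) = 77992 / (1.732 × 415 × 0.913) = 119 A

119 A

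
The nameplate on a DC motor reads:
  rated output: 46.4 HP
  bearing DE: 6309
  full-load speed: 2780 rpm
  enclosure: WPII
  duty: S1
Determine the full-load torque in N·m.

119 N·m

P_out = 46.4 × 746 = 34614 W
ω = 2π × 2780/60 = 291.1 rad/s
τ = P_out/ω = 34614/291.1 = 119 N·m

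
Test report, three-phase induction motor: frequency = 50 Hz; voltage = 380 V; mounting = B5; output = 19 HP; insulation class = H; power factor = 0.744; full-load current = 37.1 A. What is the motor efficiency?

78.0 %

P_out = 19 × 746 = 14174 W
P_in = √3·V_L·I_L·cosφ = 1.732 × 380 × 37.1 × 0.744 = 18167 W
η = P_out / P_in = 14174 / 18167 = 0.780 = 78.0%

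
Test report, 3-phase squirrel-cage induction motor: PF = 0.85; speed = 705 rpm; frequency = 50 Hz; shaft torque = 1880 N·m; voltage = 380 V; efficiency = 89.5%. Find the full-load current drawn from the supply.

ω = 2π×705/60 = 73.83 rad/s; P_out = τω = 1880 × 73.83 = 138800 W
P_in = P_out / η = 138800 / 0.895 = 155084 W
I_L = P_in / (√3·V_L·cosφ) = 155084 / (1.732 × 380 × 0.85) = 277 A

277 A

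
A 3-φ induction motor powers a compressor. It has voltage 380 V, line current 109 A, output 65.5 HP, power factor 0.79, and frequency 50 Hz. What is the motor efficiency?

86.2 %

P_out = 65.5 × 746 = 48863 W
P_in = √3·V_L·I_L·cosφ = 1.732 × 380 × 109 × 0.79 = 56674 W
η = P_out / P_in = 48863 / 56674 = 0.862 = 86.2%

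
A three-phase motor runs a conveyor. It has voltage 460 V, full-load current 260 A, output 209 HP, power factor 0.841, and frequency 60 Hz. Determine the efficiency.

P_out = 209 × 746 = 155914 W
P_in = √3·V_L·I_L·cosφ = 1.732 × 460 × 260 × 0.841 = 174211 W
η = P_out / P_in = 155914 / 174211 = 0.895 = 89.5%

89.5 %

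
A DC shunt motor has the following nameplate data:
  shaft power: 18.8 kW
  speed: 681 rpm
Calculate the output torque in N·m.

ω = 2π × 681/60 = 71.31 rad/s
τ = P/ω = 18800/71.31 = 264 N·m

264 N·m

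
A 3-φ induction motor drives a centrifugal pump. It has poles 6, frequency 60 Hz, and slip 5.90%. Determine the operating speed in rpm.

1129 rpm

n_s = 120f/p = 120×60/6 = 1200 rpm
n = n_s(1 − s) = 1200 × (1 − 0.059) = 1129 rpm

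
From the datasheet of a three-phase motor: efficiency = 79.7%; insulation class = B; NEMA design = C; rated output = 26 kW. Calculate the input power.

P_out = 26000 W
P_in = P_out/η = 26000/0.797 = 32622 W = 32.6 kW

32.6 kW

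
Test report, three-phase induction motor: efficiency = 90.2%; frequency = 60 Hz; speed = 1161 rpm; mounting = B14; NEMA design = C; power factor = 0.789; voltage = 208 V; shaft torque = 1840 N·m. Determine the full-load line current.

873 A

ω = 2π×1161/60 = 121.6 rad/s; P_out = τω = 1840 × 121.6 = 223744 W
P_in = P_out / η = 223744 / 0.902 = 248053 W
I_L = P_in / (√3·V_L·cosφ) = 248053 / (1.732 × 208 × 0.789) = 873 A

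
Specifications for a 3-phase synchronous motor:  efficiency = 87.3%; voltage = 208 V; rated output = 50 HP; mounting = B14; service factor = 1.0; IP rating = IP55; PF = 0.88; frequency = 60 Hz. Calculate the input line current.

135 A

P_out = 50 × 746 = 37300 W
P_in = P_out / η = 37300 / 0.873 = 42726 W
I_L = P_in / (√3·V_L·cosφ) = 42726 / (1.732 × 208 × 0.88) = 135 A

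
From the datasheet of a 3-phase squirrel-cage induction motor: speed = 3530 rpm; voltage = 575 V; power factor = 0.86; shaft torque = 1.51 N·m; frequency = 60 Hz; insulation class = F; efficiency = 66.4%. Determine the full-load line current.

ω = 2π×3530/60 = 369.7 rad/s; P_out = τω = 1.51 × 369.7 = 558 W
P_in = P_out / η = 558 / 0.664 = 840 W
I_L = P_in / (√3·V_L·cosφ) = 840 / (1.732 × 575 × 0.86) = 0.981 A

0.981 A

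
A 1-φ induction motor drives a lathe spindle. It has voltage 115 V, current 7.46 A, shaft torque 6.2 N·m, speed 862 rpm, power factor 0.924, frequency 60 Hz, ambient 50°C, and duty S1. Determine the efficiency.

70.6 %

ω = 2π × 862/60 = 90.27 rad/s; P_out = τω = 6.2 × 90.27 = 560 W
P_in = V·I·cosφ = 115 × 7.46 × 0.924 = 793 W
η = P_out / P_in = 560 / 793 = 0.706 = 70.6%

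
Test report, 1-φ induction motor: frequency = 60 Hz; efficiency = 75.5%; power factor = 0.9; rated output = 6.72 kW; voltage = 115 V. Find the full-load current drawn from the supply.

P_out = 6.72 kW = 6720 W
P_in = P_out / η = 6720 / 0.755 = 8901 W
I = P_in / (V·cosφ) = 8901 / (115 × 0.9) = 86 A

86 A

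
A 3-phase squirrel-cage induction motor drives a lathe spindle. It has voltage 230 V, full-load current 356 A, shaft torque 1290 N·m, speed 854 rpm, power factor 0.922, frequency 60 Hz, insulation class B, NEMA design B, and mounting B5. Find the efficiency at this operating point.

88.2 %

ω = 2π × 854/60 = 89.43 rad/s; P_out = τω = 1290 × 89.43 = 115365 W
P_in = √3·V_L·I_L·cosφ = 1.732 × 230 × 356 × 0.922 = 130754 W
η = P_out / P_in = 115365 / 130754 = 0.882 = 88.2%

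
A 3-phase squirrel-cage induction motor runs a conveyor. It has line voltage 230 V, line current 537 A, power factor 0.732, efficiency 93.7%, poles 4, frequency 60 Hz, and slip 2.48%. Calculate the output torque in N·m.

798 N·m

P_in = √3·V·I·cosφ = 1.732 × 230 × 537 × 0.732 = 156589 W
P_out = η·P_in = 0.937 × 156589 = 146724 W
n_s = 120×60/4 = 1800 rpm; n = 1800×(1−0.0248) = 1755 rpm
ω = 2π×1755/60 = 183.8 rad/s
τ = P_out/ω = 146724/183.8 = 798 N·m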